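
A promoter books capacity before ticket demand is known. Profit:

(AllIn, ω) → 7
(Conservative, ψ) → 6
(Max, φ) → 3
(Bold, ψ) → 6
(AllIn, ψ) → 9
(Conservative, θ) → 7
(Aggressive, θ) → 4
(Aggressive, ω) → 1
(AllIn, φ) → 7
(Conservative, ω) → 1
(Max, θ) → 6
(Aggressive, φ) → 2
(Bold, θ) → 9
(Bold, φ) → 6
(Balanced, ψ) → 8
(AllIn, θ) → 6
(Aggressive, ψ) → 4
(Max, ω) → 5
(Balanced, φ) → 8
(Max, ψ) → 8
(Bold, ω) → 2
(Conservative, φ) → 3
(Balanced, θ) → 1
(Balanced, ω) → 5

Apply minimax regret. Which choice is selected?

Column bests: θ=9, φ=8, ψ=9, ω=7.
Conservative regrets: 2, 5, 3, 6 → max 6
Balanced regrets: 8, 0, 1, 2 → max 8
Aggressive regrets: 5, 6, 5, 6 → max 6
Bold regrets: 0, 2, 3, 5 → max 5
AllIn regrets: 3, 1, 0, 0 → max 3
Max regrets: 3, 5, 1, 2 → max 5
Smallest max regret = 3 → AllIn.

AllIn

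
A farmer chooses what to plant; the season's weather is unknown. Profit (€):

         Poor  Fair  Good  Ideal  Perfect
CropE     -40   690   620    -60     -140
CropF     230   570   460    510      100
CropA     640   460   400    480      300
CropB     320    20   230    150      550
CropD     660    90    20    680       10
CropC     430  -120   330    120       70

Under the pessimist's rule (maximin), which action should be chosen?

Row minima: CropE=-140, CropF=100, CropA=300, CropB=20, CropD=10, CropC=-120
Best worst-case = 300 → CropA.

CropA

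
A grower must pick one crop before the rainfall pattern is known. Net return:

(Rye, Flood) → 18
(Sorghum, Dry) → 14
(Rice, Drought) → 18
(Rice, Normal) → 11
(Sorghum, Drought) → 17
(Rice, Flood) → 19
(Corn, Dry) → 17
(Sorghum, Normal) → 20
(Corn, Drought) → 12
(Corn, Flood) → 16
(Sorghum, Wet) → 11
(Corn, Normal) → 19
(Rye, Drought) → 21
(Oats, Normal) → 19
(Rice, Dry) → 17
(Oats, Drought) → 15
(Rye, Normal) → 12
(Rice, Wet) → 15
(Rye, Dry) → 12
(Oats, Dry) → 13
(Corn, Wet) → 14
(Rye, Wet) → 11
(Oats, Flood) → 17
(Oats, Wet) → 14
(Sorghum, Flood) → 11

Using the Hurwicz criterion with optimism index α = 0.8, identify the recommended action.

Rye

Corn: 0.8·19 + 0.2·12 = 17.6
Rye: 0.8·21 + 0.2·11 = 19
Sorghum: 0.8·20 + 0.2·11 = 18.2
Oats: 0.8·19 + 0.2·13 = 17.8
Rice: 0.8·19 + 0.2·11 = 17.4
Highest Hurwicz score = 19 → Rye.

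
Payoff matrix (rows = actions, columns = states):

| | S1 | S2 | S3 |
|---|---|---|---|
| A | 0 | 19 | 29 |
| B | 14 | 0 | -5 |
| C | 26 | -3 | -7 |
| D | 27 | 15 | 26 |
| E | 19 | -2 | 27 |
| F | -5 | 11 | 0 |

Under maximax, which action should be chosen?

A

Row maxima: A=29, B=14, C=26, D=27, E=27, F=11
Best best-case = 29 → A.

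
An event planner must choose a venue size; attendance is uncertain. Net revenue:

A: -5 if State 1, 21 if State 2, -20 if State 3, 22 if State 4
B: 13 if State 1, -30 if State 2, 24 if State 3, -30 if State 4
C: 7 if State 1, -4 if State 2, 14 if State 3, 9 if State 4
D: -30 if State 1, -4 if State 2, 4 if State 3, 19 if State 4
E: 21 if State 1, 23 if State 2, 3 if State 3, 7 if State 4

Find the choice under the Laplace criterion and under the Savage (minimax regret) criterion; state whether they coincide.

Row averages: A=4.5, B=-5.75, C=6.5, D=-2.75, E=13.5
Highest average = 13.5 → E.
Column bests: State 1=21, State 2=23, State 3=24, State 4=22.
A regrets: 26, 2, 44, 0 → max 44
B regrets: 8, 53, 0, 52 → max 53
C regrets: 14, 27, 10, 13 → max 27
D regrets: 51, 27, 20, 3 → max 51
E regrets: 0, 0, 21, 15 → max 21
Smallest max regret = 21 → E.

laplace → E; minimax regret → E (agree)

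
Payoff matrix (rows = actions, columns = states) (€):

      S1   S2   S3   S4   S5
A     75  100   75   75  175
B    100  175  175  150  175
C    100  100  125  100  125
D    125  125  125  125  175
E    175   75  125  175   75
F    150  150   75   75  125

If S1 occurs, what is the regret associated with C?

Best payoff under S1 is 175.
Regret = 175 − 100 = 75.

75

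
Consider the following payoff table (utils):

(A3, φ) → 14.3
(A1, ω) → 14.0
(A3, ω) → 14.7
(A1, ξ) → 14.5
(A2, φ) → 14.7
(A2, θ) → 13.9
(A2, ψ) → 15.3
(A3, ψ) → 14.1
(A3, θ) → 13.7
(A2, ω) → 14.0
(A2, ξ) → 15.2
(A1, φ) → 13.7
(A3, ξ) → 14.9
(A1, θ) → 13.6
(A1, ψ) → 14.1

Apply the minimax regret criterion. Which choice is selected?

A2

Column bests: θ=13.9, φ=14.7, ψ=15.3, ω=14.7, ξ=15.2.
A1 regrets: 0.3, 1.0, 1.2, 0.7, 0.7 → max 1.2
A2 regrets: 0.0, 0.0, 0.0, 0.7, 0.0 → max 0.7
A3 regrets: 0.2, 0.4, 1.2, 0.0, 0.3 → max 1.2
Smallest max regret = 0.7 → A2.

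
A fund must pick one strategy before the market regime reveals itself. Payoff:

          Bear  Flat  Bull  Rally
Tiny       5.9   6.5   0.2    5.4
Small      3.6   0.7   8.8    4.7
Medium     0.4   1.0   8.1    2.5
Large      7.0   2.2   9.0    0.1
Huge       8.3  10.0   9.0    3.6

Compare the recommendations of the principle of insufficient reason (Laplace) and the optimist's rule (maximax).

Row averages: Tiny=4.5, Small=4.45, Medium=3, Large=4.575, Huge=7.725
Highest average = 7.725 → Huge.
Row maxima: Tiny=6.5, Small=8.8, Medium=8.1, Large=9.0, Huge=10.0
Best best-case = 10.0 → Huge.

laplace → Huge; maximax → Huge (agree)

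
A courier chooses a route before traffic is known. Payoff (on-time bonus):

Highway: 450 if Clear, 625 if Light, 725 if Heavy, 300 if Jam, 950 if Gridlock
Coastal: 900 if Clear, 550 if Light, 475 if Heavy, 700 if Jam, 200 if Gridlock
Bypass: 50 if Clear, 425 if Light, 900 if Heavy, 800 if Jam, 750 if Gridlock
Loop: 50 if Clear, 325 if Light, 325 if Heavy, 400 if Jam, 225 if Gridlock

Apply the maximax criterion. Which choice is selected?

Row maxima: Highway=950, Coastal=900, Bypass=900, Loop=400
Best best-case = 950 → Highway.

Highway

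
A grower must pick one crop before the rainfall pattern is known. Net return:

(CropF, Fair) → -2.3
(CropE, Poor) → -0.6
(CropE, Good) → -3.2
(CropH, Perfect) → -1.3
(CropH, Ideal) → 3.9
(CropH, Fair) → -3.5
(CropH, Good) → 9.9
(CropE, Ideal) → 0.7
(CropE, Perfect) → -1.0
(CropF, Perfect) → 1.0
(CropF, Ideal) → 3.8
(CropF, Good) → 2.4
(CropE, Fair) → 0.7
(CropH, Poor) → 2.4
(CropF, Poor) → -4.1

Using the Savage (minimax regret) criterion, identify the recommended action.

Column bests: Poor=2.4, Fair=0.7, Good=9.9, Ideal=3.9, Perfect=1.0.
CropE regrets: 3.0, 0.0, 13.1, 3.2, 2.0 → max 13.1
CropH regrets: 0.0, 4.2, 0.0, 0.0, 2.3 → max 4.2
CropF regrets: 6.5, 3.0, 7.5, 0.1, 0.0 → max 7.5
Smallest max regret = 4.2 → CropH.

CropH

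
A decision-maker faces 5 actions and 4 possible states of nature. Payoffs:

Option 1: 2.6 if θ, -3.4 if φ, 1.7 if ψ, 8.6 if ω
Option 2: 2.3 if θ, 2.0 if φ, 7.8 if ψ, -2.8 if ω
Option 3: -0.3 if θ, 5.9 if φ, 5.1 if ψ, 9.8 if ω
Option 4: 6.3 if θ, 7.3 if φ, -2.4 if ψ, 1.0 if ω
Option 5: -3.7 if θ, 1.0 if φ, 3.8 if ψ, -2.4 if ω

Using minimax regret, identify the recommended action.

Column bests: θ=6.3, φ=7.3, ψ=7.8, ω=9.8.
Option 1 regrets: 3.7, 10.7, 6.1, 1.2 → max 10.7
Option 2 regrets: 4.0, 5.3, 0.0, 12.6 → max 12.6
Option 3 regrets: 6.6, 1.4, 2.7, 0.0 → max 6.6
Option 4 regrets: 0.0, 0.0, 10.2, 8.8 → max 10.2
Option 5 regrets: 10.0, 6.3, 4.0, 12.2 → max 12.2
Smallest max regret = 6.6 → Option 3.

Option 3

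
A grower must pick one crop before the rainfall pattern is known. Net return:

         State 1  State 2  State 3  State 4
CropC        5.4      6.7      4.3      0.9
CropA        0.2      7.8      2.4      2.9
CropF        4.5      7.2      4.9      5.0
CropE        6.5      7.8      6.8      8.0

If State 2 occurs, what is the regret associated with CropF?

0.6

Best payoff under State 2 is 7.8.
Regret = 7.8 − 7.2 = 0.6.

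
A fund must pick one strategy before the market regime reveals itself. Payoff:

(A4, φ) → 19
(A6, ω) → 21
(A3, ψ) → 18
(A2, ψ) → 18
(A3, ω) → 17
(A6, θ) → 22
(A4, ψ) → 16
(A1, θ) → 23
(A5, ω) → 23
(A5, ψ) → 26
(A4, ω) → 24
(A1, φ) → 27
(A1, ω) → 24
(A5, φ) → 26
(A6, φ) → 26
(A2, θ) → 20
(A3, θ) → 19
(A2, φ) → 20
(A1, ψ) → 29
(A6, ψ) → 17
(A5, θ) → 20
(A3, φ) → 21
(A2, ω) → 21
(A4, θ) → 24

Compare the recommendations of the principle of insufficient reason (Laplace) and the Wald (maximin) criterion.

laplace → A1; maximin → A1 (agree)

Row averages: A1=25.75, A2=19.75, A3=18.75, A4=20.75, A5=23.75, A6=21.5
Highest average = 25.75 → A1.
Row minima: A1=23, A2=18, A3=17, A4=16, A5=20, A6=17
Best worst-case = 23 → A1.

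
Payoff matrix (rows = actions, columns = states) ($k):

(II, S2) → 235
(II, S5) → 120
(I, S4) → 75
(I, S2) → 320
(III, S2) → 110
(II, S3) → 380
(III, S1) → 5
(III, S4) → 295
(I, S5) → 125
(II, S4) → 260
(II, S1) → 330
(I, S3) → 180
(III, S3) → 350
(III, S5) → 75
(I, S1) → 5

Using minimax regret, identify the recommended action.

II

Column bests: S1=330, S2=320, S3=380, S4=295, S5=125.
I regrets: 325, 0, 200, 220, 0 → max 325
II regrets: 0, 85, 0, 35, 5 → max 85
III regrets: 325, 210, 30, 0, 50 → max 325
Smallest max regret = 85 → II.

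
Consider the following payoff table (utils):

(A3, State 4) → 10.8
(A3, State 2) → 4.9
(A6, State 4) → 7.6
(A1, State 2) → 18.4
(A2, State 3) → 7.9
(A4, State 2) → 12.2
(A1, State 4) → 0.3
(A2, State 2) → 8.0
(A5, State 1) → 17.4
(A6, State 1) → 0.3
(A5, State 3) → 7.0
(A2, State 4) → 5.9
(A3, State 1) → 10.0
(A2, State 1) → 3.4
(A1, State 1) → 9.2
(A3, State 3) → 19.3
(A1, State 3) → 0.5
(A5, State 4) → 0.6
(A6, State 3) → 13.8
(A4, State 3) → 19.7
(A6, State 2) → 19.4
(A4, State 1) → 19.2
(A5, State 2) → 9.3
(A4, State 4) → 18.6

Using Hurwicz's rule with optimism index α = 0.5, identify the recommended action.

A1: 0.5·18.4 + 0.5·0.3 = 9.35
A2: 0.5·8.0 + 0.5·3.4 = 5.7
A3: 0.5·19.3 + 0.5·4.9 = 12.1
A4: 0.5·19.7 + 0.5·12.2 = 15.95
A5: 0.5·17.4 + 0.5·0.6 = 9
A6: 0.5·19.4 + 0.5·0.3 = 9.85
Highest Hurwicz score = 15.95 → A4.

A4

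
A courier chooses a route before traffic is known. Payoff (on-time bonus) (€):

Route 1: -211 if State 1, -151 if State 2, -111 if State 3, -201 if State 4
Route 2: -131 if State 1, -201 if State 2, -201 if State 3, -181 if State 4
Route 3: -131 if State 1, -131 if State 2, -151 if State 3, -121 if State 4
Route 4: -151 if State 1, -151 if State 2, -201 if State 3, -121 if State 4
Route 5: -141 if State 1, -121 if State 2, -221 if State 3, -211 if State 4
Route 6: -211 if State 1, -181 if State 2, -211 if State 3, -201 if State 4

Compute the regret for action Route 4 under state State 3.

Best payoff under State 3 is -111.
Regret = -111 − (-201) = 90.

90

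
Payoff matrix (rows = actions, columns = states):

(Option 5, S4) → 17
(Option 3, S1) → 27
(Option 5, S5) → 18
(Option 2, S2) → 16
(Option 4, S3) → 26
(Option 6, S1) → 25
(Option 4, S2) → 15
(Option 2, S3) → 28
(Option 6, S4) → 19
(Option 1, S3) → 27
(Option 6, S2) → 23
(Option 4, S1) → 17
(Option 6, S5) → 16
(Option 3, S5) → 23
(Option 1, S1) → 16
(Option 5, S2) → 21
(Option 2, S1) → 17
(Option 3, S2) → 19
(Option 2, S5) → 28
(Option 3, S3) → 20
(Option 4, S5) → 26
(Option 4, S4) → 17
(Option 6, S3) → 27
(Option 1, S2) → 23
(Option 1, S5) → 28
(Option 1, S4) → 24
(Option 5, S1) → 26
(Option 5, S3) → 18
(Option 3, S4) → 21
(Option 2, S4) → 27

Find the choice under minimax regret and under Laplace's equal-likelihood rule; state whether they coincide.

Column bests: S1=27, S2=23, S3=28, S4=27, S5=28.
Option 1 regrets: 11, 0, 1, 3, 0 → max 11
Option 2 regrets: 10, 7, 0, 0, 0 → max 10
Option 3 regrets: 0, 4, 8, 6, 5 → max 8
Option 4 regrets: 10, 8, 2, 10, 2 → max 10
Option 5 regrets: 1, 2, 10, 10, 10 → max 10
Option 6 regrets: 2, 0, 1, 8, 12 → max 12
Smallest max regret = 8 → Option 3.
Row averages: Option 1=23.6, Option 2=23.2, Option 3=22, Option 4=20.2, Option 5=20, Option 6=22
Highest average = 23.6 → Option 1.

minimax regret → Option 3; laplace → Option 1 (disagree)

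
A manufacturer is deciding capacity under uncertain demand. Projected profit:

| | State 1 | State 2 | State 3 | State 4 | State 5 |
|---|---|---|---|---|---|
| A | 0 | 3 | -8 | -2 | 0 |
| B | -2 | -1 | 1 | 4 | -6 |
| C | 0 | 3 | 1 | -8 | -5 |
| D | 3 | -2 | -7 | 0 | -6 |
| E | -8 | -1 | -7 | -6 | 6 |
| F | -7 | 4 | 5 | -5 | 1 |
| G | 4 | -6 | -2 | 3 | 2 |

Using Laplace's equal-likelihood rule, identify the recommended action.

Row averages: A=-1.4, B=-0.8, C=-1.8, D=-2.4, E=-3.2, F=-0.4, G=0.2
Highest average = 0.2 → G.

G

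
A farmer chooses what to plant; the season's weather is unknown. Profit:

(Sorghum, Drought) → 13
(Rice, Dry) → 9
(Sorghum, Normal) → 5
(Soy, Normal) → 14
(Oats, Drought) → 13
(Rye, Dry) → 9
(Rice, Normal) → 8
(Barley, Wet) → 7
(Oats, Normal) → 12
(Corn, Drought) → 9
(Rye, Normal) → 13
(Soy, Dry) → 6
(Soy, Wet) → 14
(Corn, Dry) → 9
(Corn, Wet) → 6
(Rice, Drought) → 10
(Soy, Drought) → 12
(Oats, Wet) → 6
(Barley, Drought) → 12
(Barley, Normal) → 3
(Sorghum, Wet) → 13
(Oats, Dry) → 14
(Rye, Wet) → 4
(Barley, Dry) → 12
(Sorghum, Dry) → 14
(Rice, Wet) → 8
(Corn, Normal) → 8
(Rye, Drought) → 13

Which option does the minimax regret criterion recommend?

Rice

Column bests: Drought=13, Dry=14, Normal=14, Wet=14.
Sorghum regrets: 0, 0, 9, 1 → max 9
Oats regrets: 0, 0, 2, 8 → max 8
Barley regrets: 1, 2, 11, 7 → max 11
Corn regrets: 4, 5, 6, 8 → max 8
Soy regrets: 1, 8, 0, 0 → max 8
Rye regrets: 0, 5, 1, 10 → max 10
Rice regrets: 3, 5, 6, 6 → max 6
Smallest max regret = 6 → Rice.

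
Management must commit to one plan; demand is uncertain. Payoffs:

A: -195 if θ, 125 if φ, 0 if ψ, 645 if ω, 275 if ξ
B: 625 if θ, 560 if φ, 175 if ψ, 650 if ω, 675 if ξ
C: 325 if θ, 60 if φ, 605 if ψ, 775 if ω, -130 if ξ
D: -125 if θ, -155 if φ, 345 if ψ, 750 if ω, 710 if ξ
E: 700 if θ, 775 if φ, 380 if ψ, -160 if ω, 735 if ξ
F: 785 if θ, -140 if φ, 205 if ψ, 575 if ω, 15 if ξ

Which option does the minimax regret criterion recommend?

Column bests: θ=785, φ=775, ψ=605, ω=775, ξ=735.
A regrets: 980, 650, 605, 130, 460 → max 980
B regrets: 160, 215, 430, 125, 60 → max 430
C regrets: 460, 715, 0, 0, 865 → max 865
D regrets: 910, 930, 260, 25, 25 → max 930
E regrets: 85, 0, 225, 935, 0 → max 935
F regrets: 0, 915, 400, 200, 720 → max 915
Smallest max regret = 430 → B.

B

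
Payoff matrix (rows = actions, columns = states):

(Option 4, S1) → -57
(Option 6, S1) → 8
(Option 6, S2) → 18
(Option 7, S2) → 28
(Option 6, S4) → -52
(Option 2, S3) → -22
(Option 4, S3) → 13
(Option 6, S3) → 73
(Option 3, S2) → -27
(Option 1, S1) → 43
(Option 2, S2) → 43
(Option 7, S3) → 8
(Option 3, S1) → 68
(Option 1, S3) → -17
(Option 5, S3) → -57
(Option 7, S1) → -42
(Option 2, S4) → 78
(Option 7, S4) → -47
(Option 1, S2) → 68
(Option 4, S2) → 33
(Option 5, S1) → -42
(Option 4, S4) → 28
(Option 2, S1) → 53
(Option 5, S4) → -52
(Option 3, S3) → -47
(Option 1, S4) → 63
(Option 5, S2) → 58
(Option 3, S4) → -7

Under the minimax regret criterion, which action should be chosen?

Option 1

Column bests: S1=68, S2=68, S3=73, S4=78.
Option 1 regrets: 25, 0, 90, 15 → max 90
Option 2 regrets: 15, 25, 95, 0 → max 95
Option 3 regrets: 0, 95, 120, 85 → max 120
Option 4 regrets: 125, 35, 60, 50 → max 125
Option 5 regrets: 110, 10, 130, 130 → max 130
Option 6 regrets: 60, 50, 0, 130 → max 130
Option 7 regrets: 110, 40, 65, 125 → max 125
Smallest max regret = 90 → Option 1.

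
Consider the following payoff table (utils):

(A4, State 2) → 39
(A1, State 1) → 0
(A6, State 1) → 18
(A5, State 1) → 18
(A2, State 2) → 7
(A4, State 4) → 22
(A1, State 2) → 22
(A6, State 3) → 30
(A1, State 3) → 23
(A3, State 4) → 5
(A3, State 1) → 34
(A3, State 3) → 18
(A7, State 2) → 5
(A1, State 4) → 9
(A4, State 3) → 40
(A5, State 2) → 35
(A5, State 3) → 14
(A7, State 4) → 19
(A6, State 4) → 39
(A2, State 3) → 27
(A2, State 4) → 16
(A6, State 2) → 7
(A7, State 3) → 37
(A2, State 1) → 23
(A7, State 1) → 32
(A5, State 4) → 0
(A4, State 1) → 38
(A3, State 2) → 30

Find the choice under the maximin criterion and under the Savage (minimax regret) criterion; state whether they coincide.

Row minima: A1=0, A2=7, A3=5, A4=22, A5=0, A6=7, A7=5
Best worst-case = 22 → A4.
Column bests: State 1=38, State 2=39, State 3=40, State 4=39.
A1 regrets: 38, 17, 17, 30 → max 38
A2 regrets: 15, 32, 13, 23 → max 32
A3 regrets: 4, 9, 22, 34 → max 34
A4 regrets: 0, 0, 0, 17 → max 17
A5 regrets: 20, 4, 26, 39 → max 39
A6 regrets: 20, 32, 10, 0 → max 32
A7 regrets: 6, 34, 3, 20 → max 34
Smallest max regret = 17 → A4.

maximin → A4; minimax regret → A4 (agree)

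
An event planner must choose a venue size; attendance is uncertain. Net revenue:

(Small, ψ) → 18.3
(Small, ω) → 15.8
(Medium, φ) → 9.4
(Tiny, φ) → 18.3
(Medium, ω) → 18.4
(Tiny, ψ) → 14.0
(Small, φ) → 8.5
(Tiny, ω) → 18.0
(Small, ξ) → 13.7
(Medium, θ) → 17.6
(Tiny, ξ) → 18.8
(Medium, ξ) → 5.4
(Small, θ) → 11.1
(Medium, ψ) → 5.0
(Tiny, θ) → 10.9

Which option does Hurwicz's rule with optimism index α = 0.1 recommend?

Tiny

Tiny: 0.1·18.8 + 0.9·10.9 = 11.69
Small: 0.1·18.3 + 0.9·8.5 = 9.48
Medium: 0.1·18.4 + 0.9·5.0 = 6.34
Highest Hurwicz score = 11.69 → Tiny.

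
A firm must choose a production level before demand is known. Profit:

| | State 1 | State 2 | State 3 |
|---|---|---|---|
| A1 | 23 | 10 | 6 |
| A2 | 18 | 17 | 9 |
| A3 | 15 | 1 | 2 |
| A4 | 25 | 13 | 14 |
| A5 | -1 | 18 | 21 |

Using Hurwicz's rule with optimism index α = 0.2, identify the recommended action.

A4

A1: 0.2·23 + 0.8·6 = 9.4
A2: 0.2·18 + 0.8·9 = 10.8
A3: 0.2·15 + 0.8·1 = 3.8
A4: 0.2·25 + 0.8·13 = 15.4
A5: 0.2·21 + 0.8·(-1) = 3.4
Highest Hurwicz score = 15.4 → A4.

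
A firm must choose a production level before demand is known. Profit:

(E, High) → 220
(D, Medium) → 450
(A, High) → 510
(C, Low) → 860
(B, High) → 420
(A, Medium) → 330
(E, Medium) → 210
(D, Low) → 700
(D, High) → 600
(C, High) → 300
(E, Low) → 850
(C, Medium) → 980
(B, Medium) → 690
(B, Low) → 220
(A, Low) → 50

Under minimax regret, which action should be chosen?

C

Column bests: Low=860, Medium=980, High=600.
A regrets: 810, 650, 90 → max 810
B regrets: 640, 290, 180 → max 640
C regrets: 0, 0, 300 → max 300
D regrets: 160, 530, 0 → max 530
E regrets: 10, 770, 380 → max 770
Smallest max regret = 300 → C.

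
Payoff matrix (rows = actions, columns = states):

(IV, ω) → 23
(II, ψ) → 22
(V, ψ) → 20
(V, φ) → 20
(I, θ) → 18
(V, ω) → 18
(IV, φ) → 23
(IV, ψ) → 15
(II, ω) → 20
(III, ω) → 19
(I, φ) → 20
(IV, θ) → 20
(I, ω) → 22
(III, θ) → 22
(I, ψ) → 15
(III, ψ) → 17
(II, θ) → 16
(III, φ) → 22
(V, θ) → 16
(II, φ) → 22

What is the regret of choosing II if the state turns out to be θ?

Best payoff under θ is 22.
Regret = 22 − 16 = 6.

6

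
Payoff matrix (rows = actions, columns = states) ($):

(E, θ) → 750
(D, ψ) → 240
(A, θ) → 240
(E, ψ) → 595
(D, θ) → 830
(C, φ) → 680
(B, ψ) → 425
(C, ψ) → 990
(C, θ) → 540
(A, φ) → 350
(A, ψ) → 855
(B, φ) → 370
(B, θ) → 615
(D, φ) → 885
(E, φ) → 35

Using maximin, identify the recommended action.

C

Row minima: A=240, B=370, C=540, D=240, E=35
Best worst-case = 540 → C.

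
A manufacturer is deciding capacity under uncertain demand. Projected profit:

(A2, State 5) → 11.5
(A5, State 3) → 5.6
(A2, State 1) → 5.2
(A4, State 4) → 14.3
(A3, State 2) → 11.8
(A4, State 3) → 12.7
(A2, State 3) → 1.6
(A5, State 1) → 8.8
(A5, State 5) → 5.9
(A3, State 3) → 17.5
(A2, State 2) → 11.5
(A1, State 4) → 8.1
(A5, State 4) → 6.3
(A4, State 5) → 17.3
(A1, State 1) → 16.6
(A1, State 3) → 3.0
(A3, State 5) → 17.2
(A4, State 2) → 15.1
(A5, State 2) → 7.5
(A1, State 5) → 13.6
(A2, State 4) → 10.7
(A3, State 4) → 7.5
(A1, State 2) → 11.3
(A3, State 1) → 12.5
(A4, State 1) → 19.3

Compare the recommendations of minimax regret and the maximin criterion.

minimax regret → A4; maximin → A4 (agree)

Column bests: State 1=19.3, State 2=15.1, State 3=17.5, State 4=14.3, State 5=17.3.
A1 regrets: 2.7, 3.8, 14.5, 6.2, 3.7 → max 14.5
A2 regrets: 14.1, 3.6, 15.9, 3.6, 5.8 → max 15.9
A3 regrets: 6.8, 3.3, 0.0, 6.8, 0.1 → max 6.8
A4 regrets: 0.0, 0.0, 4.8, 0.0, 0.0 → max 4.8
A5 regrets: 10.5, 7.6, 11.9, 8.0, 11.4 → max 11.9
Smallest max regret = 4.8 → A4.
Row minima: A1=3.0, A2=1.6, A3=7.5, A4=12.7, A5=5.6
Best worst-case = 12.7 → A4.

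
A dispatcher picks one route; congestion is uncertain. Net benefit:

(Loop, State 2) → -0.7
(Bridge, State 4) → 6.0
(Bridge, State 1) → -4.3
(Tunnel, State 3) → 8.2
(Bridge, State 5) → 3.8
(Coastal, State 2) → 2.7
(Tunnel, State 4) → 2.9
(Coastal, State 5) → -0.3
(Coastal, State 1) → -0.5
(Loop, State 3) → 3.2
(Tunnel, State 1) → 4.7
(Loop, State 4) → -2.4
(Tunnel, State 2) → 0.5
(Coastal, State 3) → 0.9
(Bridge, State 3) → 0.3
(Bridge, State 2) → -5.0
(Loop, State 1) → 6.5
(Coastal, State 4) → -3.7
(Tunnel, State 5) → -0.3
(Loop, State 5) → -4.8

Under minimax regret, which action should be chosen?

Column bests: State 1=6.5, State 2=2.7, State 3=8.2, State 4=6.0, State 5=3.8.
Tunnel regrets: 1.8, 2.2, 0.0, 3.1, 4.1 → max 4.1
Loop regrets: 0.0, 3.4, 5.0, 8.4, 8.6 → max 8.6
Coastal regrets: 7.0, 0.0, 7.3, 9.7, 4.1 → max 9.7
Bridge regrets: 10.8, 7.7, 7.9, 0.0, 0.0 → max 10.8
Smallest max regret = 4.1 → Tunnel.

Tunnel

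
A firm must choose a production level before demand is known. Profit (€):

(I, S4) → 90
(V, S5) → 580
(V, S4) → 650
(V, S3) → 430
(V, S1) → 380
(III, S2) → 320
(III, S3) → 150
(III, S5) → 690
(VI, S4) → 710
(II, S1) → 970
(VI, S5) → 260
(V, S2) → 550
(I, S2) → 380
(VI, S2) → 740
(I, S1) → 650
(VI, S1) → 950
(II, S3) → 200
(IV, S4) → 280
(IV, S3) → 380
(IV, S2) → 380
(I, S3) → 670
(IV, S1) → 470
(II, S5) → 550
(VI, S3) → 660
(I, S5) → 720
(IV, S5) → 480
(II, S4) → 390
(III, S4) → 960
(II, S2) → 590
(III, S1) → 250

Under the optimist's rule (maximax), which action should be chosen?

Row maxima: I=720, II=970, III=960, IV=480, V=650, VI=950
Best best-case = 970 → II.

II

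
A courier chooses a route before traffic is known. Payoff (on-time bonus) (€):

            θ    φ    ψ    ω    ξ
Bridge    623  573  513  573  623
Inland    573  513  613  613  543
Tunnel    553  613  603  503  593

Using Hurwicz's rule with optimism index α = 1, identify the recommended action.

Bridge

Bridge: 1·623 + 0·513 = 623
Inland: 1·613 + 0·513 = 613
Tunnel: 1·613 + 0·503 = 613
Highest Hurwicz score = 623 → Bridge.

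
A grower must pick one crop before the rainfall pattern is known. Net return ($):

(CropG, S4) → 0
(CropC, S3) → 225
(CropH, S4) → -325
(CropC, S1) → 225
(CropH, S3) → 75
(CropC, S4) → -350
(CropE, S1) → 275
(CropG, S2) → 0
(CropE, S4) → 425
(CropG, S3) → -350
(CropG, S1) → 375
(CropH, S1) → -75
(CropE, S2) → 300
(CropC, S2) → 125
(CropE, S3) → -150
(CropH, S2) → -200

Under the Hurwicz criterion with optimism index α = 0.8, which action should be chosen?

CropE

CropE: 0.8·425 + 0.2·(-150) = 310
CropH: 0.8·75 + 0.2·(-325) = -5
CropG: 0.8·375 + 0.2·(-350) = 230
CropC: 0.8·225 + 0.2·(-350) = 110
Highest Hurwicz score = 310 → CropE.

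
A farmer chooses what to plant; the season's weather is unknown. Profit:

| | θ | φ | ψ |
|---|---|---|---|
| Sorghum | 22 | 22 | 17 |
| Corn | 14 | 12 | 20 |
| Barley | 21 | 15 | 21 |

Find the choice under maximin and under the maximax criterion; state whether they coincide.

maximin → Sorghum; maximax → Sorghum (agree)

Row minima: Sorghum=17, Corn=12, Barley=15
Best worst-case = 17 → Sorghum.
Row maxima: Sorghum=22, Corn=20, Barley=21
Best best-case = 22 → Sorghum.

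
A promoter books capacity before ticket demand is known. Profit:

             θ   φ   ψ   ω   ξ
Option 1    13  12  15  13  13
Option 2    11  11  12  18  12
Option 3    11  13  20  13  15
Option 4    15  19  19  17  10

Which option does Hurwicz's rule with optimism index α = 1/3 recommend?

Option 1: 1/3·15 + 2/3·12 = 13
Option 2: 1/3·18 + 2/3·11 = 40/3
Option 3: 1/3·20 + 2/3·11 = 14
Option 4: 1/3·19 + 2/3·10 = 13
Highest Hurwicz score = 14 → Option 3.

Option 3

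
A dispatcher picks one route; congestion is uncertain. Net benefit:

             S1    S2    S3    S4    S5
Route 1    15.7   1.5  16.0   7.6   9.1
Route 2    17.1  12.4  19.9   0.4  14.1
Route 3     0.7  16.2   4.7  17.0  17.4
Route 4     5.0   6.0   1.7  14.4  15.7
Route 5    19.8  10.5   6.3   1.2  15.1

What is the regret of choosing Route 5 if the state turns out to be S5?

2.3

Best payoff under S5 is 17.4.
Regret = 17.4 − 15.1 = 2.3.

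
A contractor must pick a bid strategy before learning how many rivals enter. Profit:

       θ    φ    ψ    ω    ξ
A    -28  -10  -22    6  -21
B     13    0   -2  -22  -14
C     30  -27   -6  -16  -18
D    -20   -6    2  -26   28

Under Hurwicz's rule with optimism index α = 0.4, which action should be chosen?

A: 0.4·6 + 0.6·(-28) = -14.4
B: 0.4·13 + 0.6·(-22) = -8
C: 0.4·30 + 0.6·(-27) = -4.2
D: 0.4·28 + 0.6·(-26) = -4.4
Highest Hurwicz score = -4.2 → C.

C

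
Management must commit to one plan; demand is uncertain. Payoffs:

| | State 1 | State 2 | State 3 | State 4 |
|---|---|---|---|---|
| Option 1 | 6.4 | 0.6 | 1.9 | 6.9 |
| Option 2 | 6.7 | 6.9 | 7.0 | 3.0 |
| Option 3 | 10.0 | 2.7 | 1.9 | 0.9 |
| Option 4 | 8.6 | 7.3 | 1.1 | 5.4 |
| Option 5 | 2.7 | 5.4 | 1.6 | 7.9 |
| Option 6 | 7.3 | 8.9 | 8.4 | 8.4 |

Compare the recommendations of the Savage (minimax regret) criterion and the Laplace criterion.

Column bests: State 1=10.0, State 2=8.9, State 3=8.4, State 4=8.4.
Option 1 regrets: 3.6, 8.3, 6.5, 1.5 → max 8.3
Option 2 regrets: 3.3, 2.0, 1.4, 5.4 → max 5.4
Option 3 regrets: 0.0, 6.2, 6.5, 7.5 → max 7.5
Option 4 regrets: 1.4, 1.6, 7.3, 3.0 → max 7.3
Option 5 regrets: 7.3, 3.5, 6.8, 0.5 → max 7.3
Option 6 regrets: 2.7, 0.0, 0.0, 0.0 → max 2.7
Smallest max regret = 2.7 → Option 6.
Row averages: Option 1=3.95, Option 2=5.9, Option 3=3.875, Option 4=5.6, Option 5=4.4, Option 6=8.25
Highest average = 8.25 → Option 6.

minimax regret → Option 6; laplace → Option 6 (agree)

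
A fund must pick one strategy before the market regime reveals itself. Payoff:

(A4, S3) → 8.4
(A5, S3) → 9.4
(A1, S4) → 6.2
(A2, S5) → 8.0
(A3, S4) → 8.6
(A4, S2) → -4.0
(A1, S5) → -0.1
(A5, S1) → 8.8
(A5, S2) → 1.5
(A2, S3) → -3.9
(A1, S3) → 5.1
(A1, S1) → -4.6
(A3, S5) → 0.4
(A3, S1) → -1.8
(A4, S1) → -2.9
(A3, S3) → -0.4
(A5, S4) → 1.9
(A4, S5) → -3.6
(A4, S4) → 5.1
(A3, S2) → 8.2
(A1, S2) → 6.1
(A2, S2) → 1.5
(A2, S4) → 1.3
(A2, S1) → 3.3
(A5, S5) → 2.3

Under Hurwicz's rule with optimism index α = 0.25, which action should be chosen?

A5

A1: 0.25·6.2 + 0.75·(-4.6) = -1.9
A2: 0.25·8.0 + 0.75·(-3.9) = -0.925
A3: 0.25·8.6 + 0.75·(-1.8) = 0.8
A4: 0.25·8.4 + 0.75·(-4.0) = -0.9
A5: 0.25·9.4 + 0.75·1.5 = 3.475
Highest Hurwicz score = 3.475 → A5.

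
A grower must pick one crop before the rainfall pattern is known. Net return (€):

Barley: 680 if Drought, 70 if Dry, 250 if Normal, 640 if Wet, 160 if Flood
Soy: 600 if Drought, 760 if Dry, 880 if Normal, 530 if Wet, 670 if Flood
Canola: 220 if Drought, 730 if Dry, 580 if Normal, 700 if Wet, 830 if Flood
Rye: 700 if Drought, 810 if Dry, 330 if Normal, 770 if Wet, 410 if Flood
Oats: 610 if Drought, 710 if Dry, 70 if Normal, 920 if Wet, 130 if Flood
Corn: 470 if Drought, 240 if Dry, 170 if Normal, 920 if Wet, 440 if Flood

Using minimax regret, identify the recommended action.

Soy

Column bests: Drought=700, Dry=810, Normal=880, Wet=920, Flood=830.
Barley regrets: 20, 740, 630, 280, 670 → max 740
Soy regrets: 100, 50, 0, 390, 160 → max 390
Canola regrets: 480, 80, 300, 220, 0 → max 480
Rye regrets: 0, 0, 550, 150, 420 → max 550
Oats regrets: 90, 100, 810, 0, 700 → max 810
Corn regrets: 230, 570, 710, 0, 390 → max 710
Smallest max regret = 390 → Soy.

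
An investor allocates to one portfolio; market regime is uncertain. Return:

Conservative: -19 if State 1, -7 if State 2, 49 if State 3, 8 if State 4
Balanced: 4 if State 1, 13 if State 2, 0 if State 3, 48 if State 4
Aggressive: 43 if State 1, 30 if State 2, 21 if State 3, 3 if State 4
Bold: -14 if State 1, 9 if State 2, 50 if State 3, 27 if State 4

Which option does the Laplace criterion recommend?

Aggressive

Row averages: Conservative=7.75, Balanced=16.25, Aggressive=24.25, Bold=18
Highest average = 24.25 → Aggressive.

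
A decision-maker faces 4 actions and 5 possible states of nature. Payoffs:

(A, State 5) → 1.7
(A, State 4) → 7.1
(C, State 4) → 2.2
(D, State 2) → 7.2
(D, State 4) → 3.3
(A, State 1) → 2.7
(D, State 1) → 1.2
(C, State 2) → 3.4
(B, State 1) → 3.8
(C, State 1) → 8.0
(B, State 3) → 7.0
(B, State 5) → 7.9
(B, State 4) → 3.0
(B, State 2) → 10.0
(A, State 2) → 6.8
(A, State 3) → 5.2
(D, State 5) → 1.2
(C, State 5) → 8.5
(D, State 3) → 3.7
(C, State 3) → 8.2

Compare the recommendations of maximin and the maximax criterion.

maximin → B; maximax → B (agree)

Row minima: A=1.7, B=3.0, C=2.2, D=1.2
Best worst-case = 3.0 → B.
Row maxima: A=7.1, B=10.0, C=8.5, D=7.2
Best best-case = 10.0 → B.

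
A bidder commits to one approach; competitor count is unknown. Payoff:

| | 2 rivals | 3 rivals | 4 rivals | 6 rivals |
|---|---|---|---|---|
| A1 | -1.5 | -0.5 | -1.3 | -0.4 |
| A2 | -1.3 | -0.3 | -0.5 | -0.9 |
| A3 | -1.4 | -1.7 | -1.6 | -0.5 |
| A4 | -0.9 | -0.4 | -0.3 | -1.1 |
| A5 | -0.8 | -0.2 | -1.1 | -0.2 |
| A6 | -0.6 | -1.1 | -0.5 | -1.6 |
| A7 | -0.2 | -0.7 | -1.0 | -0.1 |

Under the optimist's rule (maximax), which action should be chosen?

Row maxima: A1=-0.4, A2=-0.3, A3=-0.5, A4=-0.3, A5=-0.2, A6=-0.5, A7=-0.1
Best best-case = -0.1 → A7.

A7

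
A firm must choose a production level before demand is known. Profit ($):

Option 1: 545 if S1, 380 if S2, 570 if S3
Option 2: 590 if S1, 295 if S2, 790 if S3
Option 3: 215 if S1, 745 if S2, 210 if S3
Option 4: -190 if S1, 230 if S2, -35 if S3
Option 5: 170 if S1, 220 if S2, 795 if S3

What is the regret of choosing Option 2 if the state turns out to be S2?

Best payoff under S2 is 745.
Regret = 745 − 295 = 450.

450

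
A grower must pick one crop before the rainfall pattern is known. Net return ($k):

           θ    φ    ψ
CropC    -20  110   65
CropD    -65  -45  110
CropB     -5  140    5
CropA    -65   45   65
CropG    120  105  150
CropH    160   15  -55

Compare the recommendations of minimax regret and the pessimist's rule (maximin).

Column bests: θ=160, φ=140, ψ=150.
CropC regrets: 180, 30, 85 → max 180
CropD regrets: 225, 185, 40 → max 225
CropB regrets: 165, 0, 145 → max 165
CropA regrets: 225, 95, 85 → max 225
CropG regrets: 40, 35, 0 → max 40
CropH regrets: 0, 125, 205 → max 205
Smallest max regret = 40 → CropG.
Row minima: CropC=-20, CropD=-65, CropB=-5, CropA=-65, CropG=105, CropH=-55
Best worst-case = 105 → CropG.

minimax regret → CropG; maximin → CropG (agree)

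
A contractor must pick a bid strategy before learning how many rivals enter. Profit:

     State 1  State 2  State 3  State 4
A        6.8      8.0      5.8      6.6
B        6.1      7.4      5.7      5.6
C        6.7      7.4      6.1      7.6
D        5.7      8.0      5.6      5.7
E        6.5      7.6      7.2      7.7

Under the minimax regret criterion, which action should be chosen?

Column bests: State 1=6.8, State 2=8.0, State 3=7.2, State 4=7.7.
A regrets: 0.0, 0.0, 1.4, 1.1 → max 1.4
B regrets: 0.7, 0.6, 1.5, 2.1 → max 2.1
C regrets: 0.1, 0.6, 1.1, 0.1 → max 1.1
D regrets: 1.1, 0.0, 1.6, 2.0 → max 2.0
E regrets: 0.3, 0.4, 0.0, 0.0 → max 0.4
Smallest max regret = 0.4 → E.

E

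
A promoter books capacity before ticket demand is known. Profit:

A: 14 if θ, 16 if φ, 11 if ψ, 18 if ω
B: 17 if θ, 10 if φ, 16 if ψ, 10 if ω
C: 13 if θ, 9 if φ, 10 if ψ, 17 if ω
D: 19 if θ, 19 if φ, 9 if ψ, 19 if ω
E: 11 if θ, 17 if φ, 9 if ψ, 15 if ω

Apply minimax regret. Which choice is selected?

Column bests: θ=19, φ=19, ψ=16, ω=19.
A regrets: 5, 3, 5, 1 → max 5
B regrets: 2, 9, 0, 9 → max 9
C regrets: 6, 10, 6, 2 → max 10
D regrets: 0, 0, 7, 0 → max 7
E regrets: 8, 2, 7, 4 → max 8
Smallest max regret = 5 → A.

A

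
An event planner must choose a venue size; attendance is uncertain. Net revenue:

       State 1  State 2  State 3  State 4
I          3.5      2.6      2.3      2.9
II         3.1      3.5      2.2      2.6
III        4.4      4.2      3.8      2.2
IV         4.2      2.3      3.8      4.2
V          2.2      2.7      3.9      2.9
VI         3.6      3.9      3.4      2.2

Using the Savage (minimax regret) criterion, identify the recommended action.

I

Column bests: State 1=4.4, State 2=4.2, State 3=3.9, State 4=4.2.
I regrets: 0.9, 1.6, 1.6, 1.3 → max 1.6
II regrets: 1.3, 0.7, 1.7, 1.6 → max 1.7
III regrets: 0.0, 0.0, 0.1, 2.0 → max 2.0
IV regrets: 0.2, 1.9, 0.1, 0.0 → max 1.9
V regrets: 2.2, 1.5, 0.0, 1.3 → max 2.2
VI regrets: 0.8, 0.3, 0.5, 2.0 → max 2.0
Smallest max regret = 1.6 → I.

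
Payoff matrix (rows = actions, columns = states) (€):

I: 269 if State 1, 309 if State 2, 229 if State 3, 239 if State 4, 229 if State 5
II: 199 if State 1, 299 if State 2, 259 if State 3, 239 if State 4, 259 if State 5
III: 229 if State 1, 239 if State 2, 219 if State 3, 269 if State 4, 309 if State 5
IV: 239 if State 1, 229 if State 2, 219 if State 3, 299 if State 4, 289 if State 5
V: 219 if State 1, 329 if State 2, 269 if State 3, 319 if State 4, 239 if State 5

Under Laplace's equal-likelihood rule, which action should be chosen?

Row averages: I=255, II=251, III=253, IV=255, V=275
Highest average = 275 → V.

V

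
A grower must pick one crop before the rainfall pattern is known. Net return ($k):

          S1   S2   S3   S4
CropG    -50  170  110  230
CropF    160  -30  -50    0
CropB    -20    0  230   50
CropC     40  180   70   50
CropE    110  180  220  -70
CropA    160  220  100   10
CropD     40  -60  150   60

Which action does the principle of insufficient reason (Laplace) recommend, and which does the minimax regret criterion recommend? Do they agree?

Row averages: CropG=115, CropF=20, CropB=65, CropC=85, CropE=110, CropA=122.5, CropD=47.5
Highest average = 122.5 → CropA.
Column bests: S1=160, S2=220, S3=230, S4=230.
CropG regrets: 210, 50, 120, 0 → max 210
CropF regrets: 0, 250, 280, 230 → max 280
CropB regrets: 180, 220, 0, 180 → max 220
CropC regrets: 120, 40, 160, 180 → max 180
CropE regrets: 50, 40, 10, 300 → max 300
CropA regrets: 0, 0, 130, 220 → max 220
CropD regrets: 120, 280, 80, 170 → max 280
Smallest max regret = 180 → CropC.

laplace → CropA; minimax regret → CropC (disagree)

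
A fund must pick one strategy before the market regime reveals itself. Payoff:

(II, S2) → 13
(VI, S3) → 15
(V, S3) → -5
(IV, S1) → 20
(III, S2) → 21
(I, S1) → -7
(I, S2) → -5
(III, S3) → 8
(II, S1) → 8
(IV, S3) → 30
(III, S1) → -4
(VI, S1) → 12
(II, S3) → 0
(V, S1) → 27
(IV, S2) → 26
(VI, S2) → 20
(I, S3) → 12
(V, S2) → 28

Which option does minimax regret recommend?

IV

Column bests: S1=27, S2=28, S3=30.
I regrets: 34, 33, 18 → max 34
II regrets: 19, 15, 30 → max 30
III regrets: 31, 7, 22 → max 31
IV regrets: 7, 2, 0 → max 7
V regrets: 0, 0, 35 → max 35
VI regrets: 15, 8, 15 → max 15
Smallest max regret = 7 → IV.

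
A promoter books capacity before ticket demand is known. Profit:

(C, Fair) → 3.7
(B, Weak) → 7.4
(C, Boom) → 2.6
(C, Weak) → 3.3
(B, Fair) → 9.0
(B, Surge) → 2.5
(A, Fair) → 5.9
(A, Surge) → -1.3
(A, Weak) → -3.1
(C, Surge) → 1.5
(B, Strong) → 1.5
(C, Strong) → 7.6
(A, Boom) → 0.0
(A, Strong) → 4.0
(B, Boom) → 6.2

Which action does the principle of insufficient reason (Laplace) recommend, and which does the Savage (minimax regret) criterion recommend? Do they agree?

laplace → B; minimax regret → C (disagree)

Row averages: A=1.1, B=5.32, C=3.74
Highest average = 5.32 → B.
Column bests: Weak=7.4, Fair=9.0, Strong=7.6, Boom=6.2, Surge=2.5.
A regrets: 10.5, 3.1, 3.6, 6.2, 3.8 → max 10.5
B regrets: 0.0, 0.0, 6.1, 0.0, 0.0 → max 6.1
C regrets: 4.1, 5.3, 0.0, 3.6, 1.0 → max 5.3
Smallest max regret = 5.3 → C.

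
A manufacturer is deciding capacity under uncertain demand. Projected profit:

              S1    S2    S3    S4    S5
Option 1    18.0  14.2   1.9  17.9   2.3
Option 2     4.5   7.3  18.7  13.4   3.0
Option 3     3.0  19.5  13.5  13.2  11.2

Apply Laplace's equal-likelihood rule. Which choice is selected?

Option 3

Row averages: Option 1=10.86, Option 2=9.38, Option 3=12.08
Highest average = 12.08 → Option 3.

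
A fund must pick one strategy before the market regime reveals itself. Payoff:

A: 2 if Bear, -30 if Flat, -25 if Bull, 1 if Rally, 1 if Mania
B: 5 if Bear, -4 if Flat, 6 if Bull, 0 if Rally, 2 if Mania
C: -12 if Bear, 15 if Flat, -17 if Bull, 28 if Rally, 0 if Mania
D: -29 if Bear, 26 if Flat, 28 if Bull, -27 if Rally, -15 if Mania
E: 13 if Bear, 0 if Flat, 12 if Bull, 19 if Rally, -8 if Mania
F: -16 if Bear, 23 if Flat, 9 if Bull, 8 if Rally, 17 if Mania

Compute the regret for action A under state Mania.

Best payoff under Mania is 17.
Regret = 17 − 1 = 16.

16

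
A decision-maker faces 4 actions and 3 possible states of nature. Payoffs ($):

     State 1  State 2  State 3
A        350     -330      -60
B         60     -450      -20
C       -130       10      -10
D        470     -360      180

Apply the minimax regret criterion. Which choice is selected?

Column bests: State 1=470, State 2=10, State 3=180.
A regrets: 120, 340, 240 → max 340
B regrets: 410, 460, 200 → max 460
C regrets: 600, 0, 190 → max 600
D regrets: 0, 370, 0 → max 370
Smallest max regret = 340 → A.

A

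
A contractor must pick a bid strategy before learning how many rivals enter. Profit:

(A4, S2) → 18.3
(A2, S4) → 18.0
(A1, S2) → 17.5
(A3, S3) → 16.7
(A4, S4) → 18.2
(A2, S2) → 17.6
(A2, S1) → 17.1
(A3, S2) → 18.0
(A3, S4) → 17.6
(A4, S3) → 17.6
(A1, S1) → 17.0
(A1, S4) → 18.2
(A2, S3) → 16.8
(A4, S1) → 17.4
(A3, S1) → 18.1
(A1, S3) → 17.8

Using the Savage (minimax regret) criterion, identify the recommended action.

A4

Column bests: S1=18.1, S2=18.3, S3=17.8, S4=18.2.
A1 regrets: 1.1, 0.8, 0.0, 0.0 → max 1.1
A2 regrets: 1.0, 0.7, 1.0, 0.2 → max 1.0
A3 regrets: 0.0, 0.3, 1.1, 0.6 → max 1.1
A4 regrets: 0.7, 0.0, 0.2, 0.0 → max 0.7
Smallest max regret = 0.7 → A4.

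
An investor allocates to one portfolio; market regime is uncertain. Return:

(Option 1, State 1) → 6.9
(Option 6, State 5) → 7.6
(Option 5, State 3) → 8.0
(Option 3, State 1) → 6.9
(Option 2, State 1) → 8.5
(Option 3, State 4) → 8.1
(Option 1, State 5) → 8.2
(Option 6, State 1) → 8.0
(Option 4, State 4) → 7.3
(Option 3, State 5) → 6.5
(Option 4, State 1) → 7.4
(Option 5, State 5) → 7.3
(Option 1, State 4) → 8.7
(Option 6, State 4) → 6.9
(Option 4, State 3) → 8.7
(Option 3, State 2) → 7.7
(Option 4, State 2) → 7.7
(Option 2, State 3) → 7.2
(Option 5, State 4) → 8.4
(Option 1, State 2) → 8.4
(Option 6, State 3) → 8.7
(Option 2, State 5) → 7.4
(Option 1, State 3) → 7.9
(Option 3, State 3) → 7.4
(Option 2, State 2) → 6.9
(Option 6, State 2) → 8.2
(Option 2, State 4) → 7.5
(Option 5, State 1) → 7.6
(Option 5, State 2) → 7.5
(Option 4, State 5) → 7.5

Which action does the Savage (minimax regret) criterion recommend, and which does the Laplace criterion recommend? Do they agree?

Column bests: State 1=8.5, State 2=8.4, State 3=8.7, State 4=8.7, State 5=8.2.
Option 1 regrets: 1.6, 0.0, 0.8, 0.0, 0.0 → max 1.6
Option 2 regrets: 0.0, 1.5, 1.5, 1.2, 0.8 → max 1.5
Option 3 regrets: 1.6, 0.7, 1.3, 0.6, 1.7 → max 1.7
Option 4 regrets: 1.1, 0.7, 0.0, 1.4, 0.7 → max 1.4
Option 5 regrets: 0.9, 0.9, 0.7, 0.3, 0.9 → max 0.9
Option 6 regrets: 0.5, 0.2, 0.0, 1.8, 0.6 → max 1.8
Smallest max regret = 0.9 → Option 5.
Row averages: Option 1=8.02, Option 2=7.5, Option 3=7.32, Option 4=7.72, Option 5=7.76, Option 6=7.88
Highest average = 8.02 → Option 1.

minimax regret → Option 5; laplace → Option 1 (disagree)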